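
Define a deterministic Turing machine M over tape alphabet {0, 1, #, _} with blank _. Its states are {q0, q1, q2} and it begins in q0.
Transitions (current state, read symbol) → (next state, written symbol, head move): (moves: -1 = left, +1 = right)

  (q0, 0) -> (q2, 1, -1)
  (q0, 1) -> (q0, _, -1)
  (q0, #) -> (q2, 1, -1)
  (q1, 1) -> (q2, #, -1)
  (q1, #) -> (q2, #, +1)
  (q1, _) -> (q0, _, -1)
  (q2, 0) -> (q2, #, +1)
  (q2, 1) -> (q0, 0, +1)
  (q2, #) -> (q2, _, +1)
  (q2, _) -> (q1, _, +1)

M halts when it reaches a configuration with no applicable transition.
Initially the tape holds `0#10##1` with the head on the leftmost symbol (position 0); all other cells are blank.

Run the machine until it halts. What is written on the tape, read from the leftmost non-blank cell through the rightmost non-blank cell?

state=q0 head=0 tape=_[0]#10##1   (q0,0)→(q2,1,-1)
state=q2 head=-1 tape=[_]1#10##1   (q2,_)→(q1,_,+1)
state=q1 head=0 tape=_[1]#10##1   (q1,1)→(q2,#,-1)
state=q2 head=-1 tape=[_]##10##1   (q2,_)→(q1,_,+1)
state=q1 head=0 tape=_[#]#10##1   (q1,#)→(q2,#,+1)
state=q2 head=1 tape=_#[#]10##1   (q2,#)→(q2,_,+1)
state=q2 head=2 tape=_#_[1]0##1   (q2,1)→(q0,0,+1)
state=q0 head=3 tape=_#_0[0]##1   (q0,0)→(q2,1,-1)
state=q2 head=2 tape=_#_[0]1##1   (q2,0)→(q2,#,+1)
state=q2 head=3 tape=_#_#[1]##1   (q2,1)→(q0,0,+1)
state=q0 head=4 tape=_#_#0[#]#1   (q0,#)→(q2,1,-1)
state=q2 head=3 tape=_#_#[0]1#1   (q2,0)→(q2,#,+1)
state=q2 head=4 tape=_#_##[1]#1   (q2,1)→(q0,0,+1)
state=q0 head=5 tape=_#_##0[#]1   (q0,#)→(q2,1,-1)
state=q2 head=4 tape=_#_##[0]11   (q2,0)→(q2,#,+1)
state=q2 head=5 tape=_#_###[1]1   (q2,1)→(q0,0,+1)
state=q0 head=6 tape=_#_###0[1]   (q0,1)→(q0,_,-1)
state=q0 head=5 tape=_#_###[0]_   (q0,0)→(q2,1,-1)
state=q2 head=4 tape=_#_##[#]1_   (q2,#)→(q2,_,+1)
state=q2 head=5 tape=_#_##_[1]_   (q2,1)→(q0,0,+1)
state=q0 head=6 tape=_#_##_0[_]
The non-blank tape span at halt is #_##_0.

#_##_0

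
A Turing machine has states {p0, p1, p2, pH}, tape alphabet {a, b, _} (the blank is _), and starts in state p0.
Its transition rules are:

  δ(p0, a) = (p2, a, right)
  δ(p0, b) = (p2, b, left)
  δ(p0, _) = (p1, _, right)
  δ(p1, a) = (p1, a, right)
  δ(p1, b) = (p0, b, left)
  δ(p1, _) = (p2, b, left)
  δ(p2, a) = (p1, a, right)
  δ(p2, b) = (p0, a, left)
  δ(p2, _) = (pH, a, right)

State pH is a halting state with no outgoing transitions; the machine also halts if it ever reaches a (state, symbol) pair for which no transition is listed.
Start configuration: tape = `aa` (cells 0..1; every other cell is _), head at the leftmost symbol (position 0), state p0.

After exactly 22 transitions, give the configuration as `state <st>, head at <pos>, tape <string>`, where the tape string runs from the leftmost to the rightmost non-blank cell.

state p2, head at 4, tape aaaaa

state=p0 head=0 tape=[a]a___   (p0,a)→(p2,a,right)
state=p2 head=1 tape=a[a]___   (p2,a)→(p1,a,right)
state=p1 head=2 tape=aa[_]__   (p1,_)→(p2,b,left)
state=p2 head=1 tape=a[a]b__   (p2,a)→(p1,a,right)
state=p1 head=2 tape=aa[b]__   (p1,b)→(p0,b,left)
state=p0 head=1 tape=a[a]b__   (p0,a)→(p2,a,right)
state=p2 head=2 tape=aa[b]__   (p2,b)→(p0,a,left)
state=p0 head=1 tape=a[a]a__   (p0,a)→(p2,a,right)
state=p2 head=2 tape=aa[a]__   (p2,a)→(p1,a,right)
state=p1 head=3 tape=aaa[_]_   (p1,_)→(p2,b,left)
state=p2 head=2 tape=aa[a]b_   (p2,a)→(p1,a,right)
state=p1 head=3 tape=aaa[b]_   (p1,b)→(p0,b,left)
state=p0 head=2 tape=aa[a]b_   (p0,a)→(p2,a,right)
state=p2 head=3 tape=aaa[b]_   (p2,b)→(p0,a,left)
state=p0 head=2 tape=aa[a]a_   (p0,a)→(p2,a,right)
state=p2 head=3 tape=aaa[a]_   (p2,a)→(p1,a,right)
state=p1 head=4 tape=aaaa[_]   (p1,_)→(p2,b,left)
state=p2 head=3 tape=aaa[a]b   (p2,a)→(p1,a,right)
state=p1 head=4 tape=aaaa[b]   (p1,b)→(p0,b,left)
state=p0 head=3 tape=aaa[a]b   (p0,a)→(p2,a,right)
state=p2 head=4 tape=aaaa[b]   (p2,b)→(p0,a,left)
state=p0 head=3 tape=aaa[a]a   (p0,a)→(p2,a,right)
state=p2 head=4 tape=aaaa[a]
After 22 steps: state p2, head at 4, tape aaaaa.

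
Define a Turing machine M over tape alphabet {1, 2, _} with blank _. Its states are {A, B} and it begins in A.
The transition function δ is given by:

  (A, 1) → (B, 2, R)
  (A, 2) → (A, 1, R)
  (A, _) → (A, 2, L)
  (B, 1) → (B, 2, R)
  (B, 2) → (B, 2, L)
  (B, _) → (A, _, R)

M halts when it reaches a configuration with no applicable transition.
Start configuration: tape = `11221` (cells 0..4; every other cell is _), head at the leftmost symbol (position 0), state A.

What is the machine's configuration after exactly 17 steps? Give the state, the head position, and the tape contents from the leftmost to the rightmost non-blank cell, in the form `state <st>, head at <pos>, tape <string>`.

state A, head at 7, tape 1111111

state=A head=0 tape=_[1]1221___   (A,1)→(B,2,R)
state=B head=1 tape=_2[1]221___   (B,1)→(B,2,R)
state=B head=2 tape=_22[2]21___   (B,2)→(B,2,L)
state=B head=1 tape=_2[2]221___   (B,2)→(B,2,L)
state=B head=0 tape=_[2]2221___   (B,2)→(B,2,L)
state=B head=-1 tape=[_]22221___   (B,_)→(A,_,R)
state=A head=0 tape=_[2]2221___   (A,2)→(A,1,R)
state=A head=1 tape=_1[2]221___   (A,2)→(A,1,R)
state=A head=2 tape=_11[2]21___   (A,2)→(A,1,R)
state=A head=3 tape=_111[2]1___   (A,2)→(A,1,R)
state=A head=4 tape=_1111[1]___   (A,1)→(B,2,R)
state=B head=5 tape=_11112[_]__   (B,_)→(A,_,R)
state=A head=6 tape=_11112_[_]_   (A,_)→(A,2,L)
state=A head=5 tape=_11112[_]2_   (A,_)→(A,2,L)
state=A head=4 tape=_1111[2]22_   (A,2)→(A,1,R)
state=A head=5 tape=_11111[2]2_   (A,2)→(A,1,R)
state=A head=6 tape=_111111[2]_   (A,2)→(A,1,R)
state=A head=7 tape=_1111111[_]
After 17 steps: state A, head at 7, tape 1111111.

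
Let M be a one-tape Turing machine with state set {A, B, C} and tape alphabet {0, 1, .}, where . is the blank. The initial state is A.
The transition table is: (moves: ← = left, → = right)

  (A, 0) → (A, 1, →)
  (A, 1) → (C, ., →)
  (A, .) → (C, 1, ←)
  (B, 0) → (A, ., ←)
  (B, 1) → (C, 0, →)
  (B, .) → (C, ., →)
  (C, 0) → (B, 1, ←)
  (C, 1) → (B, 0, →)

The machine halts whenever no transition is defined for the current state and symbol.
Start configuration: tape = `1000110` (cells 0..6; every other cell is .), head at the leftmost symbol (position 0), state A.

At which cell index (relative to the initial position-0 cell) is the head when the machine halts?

7

state=A head=0 tape=[1]000110.   (A,1)→(C,.,→)
state=C head=1 tape=.[0]00110.   (C,0)→(B,1,←)
state=B head=0 tape=[.]100110.   (B,.)→(C,.,→)
state=C head=1 tape=.[1]00110.   (C,1)→(B,0,→)
state=B head=2 tape=.0[0]0110.   (B,0)→(A,.,←)
state=A head=1 tape=.[0].0110.   (A,0)→(A,1,→)
state=A head=2 tape=.1[.]0110.   (A,.)→(C,1,←)
state=C head=1 tape=.[1]10110.   (C,1)→(B,0,→)
state=B head=2 tape=.0[1]0110.   (B,1)→(C,0,→)
state=C head=3 tape=.00[0]110.   (C,0)→(B,1,←)
state=B head=2 tape=.0[0]1110.   (B,0)→(A,.,←)
state=A head=1 tape=.[0].1110.   (A,0)→(A,1,→)
state=A head=2 tape=.1[.]1110.   (A,.)→(C,1,←)
state=C head=1 tape=.[1]11110.   (C,1)→(B,0,→)
state=B head=2 tape=.0[1]1110.   (B,1)→(C,0,→)
state=C head=3 tape=.00[1]110.   (C,1)→(B,0,→)
state=B head=4 tape=.000[1]10.   (B,1)→(C,0,→)
state=C head=5 tape=.0000[1]0.   (C,1)→(B,0,→)
state=B head=6 tape=.00000[0].   (B,0)→(A,.,←)
state=A head=5 tape=.0000[0]..   (A,0)→(A,1,→)
state=A head=6 tape=.00001[.].   (A,.)→(C,1,←)
state=C head=5 tape=.0000[1]1.   (C,1)→(B,0,→)
state=B head=6 tape=.00000[1].   (B,1)→(C,0,→)
state=C head=7 tape=.000000[.]
At halt the head is at cell 7.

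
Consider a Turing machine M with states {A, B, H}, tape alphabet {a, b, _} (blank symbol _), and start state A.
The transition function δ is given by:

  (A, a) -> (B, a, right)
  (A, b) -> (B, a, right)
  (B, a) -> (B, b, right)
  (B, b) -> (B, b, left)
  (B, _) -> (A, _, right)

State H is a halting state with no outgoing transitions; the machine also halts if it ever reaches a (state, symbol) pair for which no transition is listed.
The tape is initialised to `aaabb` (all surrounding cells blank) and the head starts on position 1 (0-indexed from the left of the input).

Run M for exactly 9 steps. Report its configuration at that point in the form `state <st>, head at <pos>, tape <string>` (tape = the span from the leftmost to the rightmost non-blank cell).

state=A head=1 tape=a[a]abb   (A,a)→(B,a,right)
state=B head=2 tape=aa[a]bb   (B,a)→(B,b,right)
state=B head=3 tape=aab[b]b   (B,b)→(B,b,left)
state=B head=2 tape=aa[b]bb   (B,b)→(B,b,left)
state=B head=1 tape=a[a]bbb   (B,a)→(B,b,right)
state=B head=2 tape=ab[b]bb   (B,b)→(B,b,left)
state=B head=1 tape=a[b]bbb   (B,b)→(B,b,left)
state=B head=0 tape=[a]bbbb   (B,a)→(B,b,right)
state=B head=1 tape=b[b]bbb   (B,b)→(B,b,left)
state=B head=0 tape=[b]bbbb
After 9 steps: state B, head at 0, tape bbbbb.

state B, head at 0, tape bbbbb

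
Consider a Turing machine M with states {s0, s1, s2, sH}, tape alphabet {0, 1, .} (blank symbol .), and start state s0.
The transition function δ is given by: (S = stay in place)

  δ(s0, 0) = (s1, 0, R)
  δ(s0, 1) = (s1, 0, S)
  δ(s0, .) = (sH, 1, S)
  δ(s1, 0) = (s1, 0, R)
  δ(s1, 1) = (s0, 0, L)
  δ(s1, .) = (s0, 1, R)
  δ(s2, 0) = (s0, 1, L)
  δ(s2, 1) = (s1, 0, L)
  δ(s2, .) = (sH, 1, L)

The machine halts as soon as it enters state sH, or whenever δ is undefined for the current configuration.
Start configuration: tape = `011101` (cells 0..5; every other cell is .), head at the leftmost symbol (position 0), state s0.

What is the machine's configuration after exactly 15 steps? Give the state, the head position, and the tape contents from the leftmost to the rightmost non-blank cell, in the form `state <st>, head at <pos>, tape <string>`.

state s0, head at 7, tape 0000001

state=s0 head=0 tape=[0]11101..   (s0,0)→(s1,0,R)
state=s1 head=1 tape=0[1]1101..   (s1,1)→(s0,0,L)
state=s0 head=0 tape=[0]01101..   (s0,0)→(s1,0,R)
state=s1 head=1 tape=0[0]1101..   (s1,0)→(s1,0,R)
state=s1 head=2 tape=00[1]101..   (s1,1)→(s0,0,L)
state=s0 head=1 tape=0[0]0101..   (s0,0)→(s1,0,R)
state=s1 head=2 tape=00[0]101..   (s1,0)→(s1,0,R)
state=s1 head=3 tape=000[1]01..   (s1,1)→(s0,0,L)
state=s0 head=2 tape=00[0]001..   (s0,0)→(s1,0,R)
state=s1 head=3 tape=000[0]01..   (s1,0)→(s1,0,R)
state=s1 head=4 tape=0000[0]1..   (s1,0)→(s1,0,R)
state=s1 head=5 tape=00000[1]..   (s1,1)→(s0,0,L)
state=s0 head=4 tape=0000[0]0..   (s0,0)→(s1,0,R)
state=s1 head=5 tape=00000[0]..   (s1,0)→(s1,0,R)
state=s1 head=6 tape=000000[.].   (s1,.)→(s0,1,R)
state=s0 head=7 tape=0000001[.]
After 15 steps: state s0, head at 7, tape 0000001.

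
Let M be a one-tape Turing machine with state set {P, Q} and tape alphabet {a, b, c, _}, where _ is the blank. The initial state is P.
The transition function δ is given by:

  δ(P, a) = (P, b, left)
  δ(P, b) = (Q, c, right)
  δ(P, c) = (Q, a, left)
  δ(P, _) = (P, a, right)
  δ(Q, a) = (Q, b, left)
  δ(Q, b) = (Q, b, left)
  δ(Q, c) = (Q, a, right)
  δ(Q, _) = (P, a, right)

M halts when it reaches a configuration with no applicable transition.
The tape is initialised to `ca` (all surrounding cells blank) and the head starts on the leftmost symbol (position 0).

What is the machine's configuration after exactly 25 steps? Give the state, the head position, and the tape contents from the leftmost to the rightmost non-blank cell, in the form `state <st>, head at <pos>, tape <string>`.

state Q, head at -5, tape bbbbba

P | _____[c]a   read c → write a, move left, go to Q
Q | ____[_]aa   read _ → write a, move right, go to P
P | ____a[a]a   read a → write b, move left, go to P
P | ____[a]ba   read a → write b, move left, go to P
P | ___[_]bba   read _ → write a, move right, go to P
P | ___a[b]ba   read b → write c, move right, go to Q
Q | ___ac[b]a   read b → write b, move left, go to Q
Q | ___a[c]ba   read c → write a, move right, go to Q
Q | ___aa[b]a   read b → write b, move left, go to Q
Q | ___a[a]ba   read a → write b, move left, go to Q
Q | ___[a]bba   read a → write b, move left, go to Q
Q | __[_]bbba   read _ → write a, move right, go to P
P | __a[b]bba   read b → write c, move right, go to Q
Q | __ac[b]ba   read b → write b, move left, go to Q
Q | __a[c]bba   read c → write a, move right, go to Q
Q | __aa[b]ba   read b → write b, move left, go to Q
Q | __a[a]bba   read a → write b, move left, go to Q
Q | __[a]bbba   read a → write b, move left, go to Q
Q | _[_]bbbba   read _ → write a, move right, go to P
P | _a[b]bbba   read b → write c, move right, go to Q
Q | _ac[b]bba   read b → write b, move left, go to Q
Q | _a[c]bbba   read c → write a, move right, go to Q
Q | _aa[b]bba   read b → write b, move left, go to Q
Q | _a[a]bbba   read a → write b, move left, go to Q
Q | _[a]bbbba   read a → write b, move left, go to Q
Q | [_]bbbbba
After 25 steps: state Q, head at -5, tape bbbbba.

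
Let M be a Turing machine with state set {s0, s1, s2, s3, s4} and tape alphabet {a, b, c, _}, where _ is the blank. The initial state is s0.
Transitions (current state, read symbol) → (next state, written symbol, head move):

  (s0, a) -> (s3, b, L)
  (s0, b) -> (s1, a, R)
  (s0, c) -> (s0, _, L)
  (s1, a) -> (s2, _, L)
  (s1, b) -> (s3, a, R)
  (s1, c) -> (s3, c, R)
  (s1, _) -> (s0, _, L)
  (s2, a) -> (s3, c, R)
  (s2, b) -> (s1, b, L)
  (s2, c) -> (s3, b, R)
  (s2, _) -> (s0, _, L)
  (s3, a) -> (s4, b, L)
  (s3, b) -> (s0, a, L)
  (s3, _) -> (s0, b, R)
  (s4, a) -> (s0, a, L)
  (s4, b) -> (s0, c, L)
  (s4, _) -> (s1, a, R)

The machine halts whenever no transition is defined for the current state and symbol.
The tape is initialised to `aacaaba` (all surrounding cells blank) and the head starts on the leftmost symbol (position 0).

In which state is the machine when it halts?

s3

s0 | _[a]acaaba   read a → write b, move L, go to s3
s3 | [_]bacaaba   read _ → write b, move R, go to s0
s0 | b[b]acaaba   read b → write a, move R, go to s1
s1 | ba[a]caaba   read a → write _, move L, go to s2
s2 | b[a]_caaba   read a → write c, move R, go to s3
s3 | bc[_]caaba   read _ → write b, move R, go to s0
s0 | bcb[c]aaba   read c → write _, move L, go to s0
s0 | bc[b]_aaba   read b → write a, move R, go to s1
s1 | bca[_]aaba   read _ → write _, move L, go to s0
s0 | bc[a]_aaba   read a → write b, move L, go to s3
s3 | b[c]b_aaba
No transition is defined for (s3, c); M halts in state s3.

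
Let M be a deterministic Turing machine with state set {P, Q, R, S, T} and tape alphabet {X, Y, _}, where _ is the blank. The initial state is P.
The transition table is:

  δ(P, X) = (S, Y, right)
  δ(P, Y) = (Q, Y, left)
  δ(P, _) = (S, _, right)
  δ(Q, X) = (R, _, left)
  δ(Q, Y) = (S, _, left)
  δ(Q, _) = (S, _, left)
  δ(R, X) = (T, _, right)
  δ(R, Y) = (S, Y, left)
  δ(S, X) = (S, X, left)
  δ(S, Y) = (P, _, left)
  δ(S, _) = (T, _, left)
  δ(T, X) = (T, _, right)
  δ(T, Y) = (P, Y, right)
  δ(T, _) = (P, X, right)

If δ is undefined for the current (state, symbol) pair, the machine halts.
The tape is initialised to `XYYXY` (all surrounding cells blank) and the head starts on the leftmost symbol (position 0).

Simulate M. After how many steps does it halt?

31

state=P head=0 tape=___[X]YYXY   (P,X)→(S,Y,right)
state=S head=1 tape=___Y[Y]YXY   (S,Y)→(P,_,left)
state=P head=0 tape=___[Y]_YXY   (P,Y)→(Q,Y,left)
state=Q head=-1 tape=__[_]Y_YXY   (Q,_)→(S,_,left)
state=S head=-2 tape=_[_]_Y_YXY   (S,_)→(T,_,left)
state=T head=-3 tape=[_]__Y_YXY   (T,_)→(P,X,right)
state=P head=-2 tape=X[_]_Y_YXY   (P,_)→(S,_,right)
state=S head=-1 tape=X_[_]Y_YXY   (S,_)→(T,_,left)
state=T head=-2 tape=X[_]_Y_YXY   (T,_)→(P,X,right)
state=P head=-1 tape=XX[_]Y_YXY   (P,_)→(S,_,right)
state=S head=0 tape=XX_[Y]_YXY   (S,Y)→(P,_,left)
state=P head=-1 tape=XX[_]__YXY   (P,_)→(S,_,right)
state=S head=0 tape=XX_[_]_YXY   (S,_)→(T,_,left)
state=T head=-1 tape=XX[_]__YXY   (T,_)→(P,X,right)
state=P head=0 tape=XXX[_]_YXY   (P,_)→(S,_,right)
state=S head=1 tape=XXX_[_]YXY   (S,_)→(T,_,left)
state=T head=0 tape=XXX[_]_YXY   (T,_)→(P,X,right)
state=P head=1 tape=XXXX[_]YXY   (P,_)→(S,_,right)
state=S head=2 tape=XXXX_[Y]XY   (S,Y)→(P,_,left)
state=P head=1 tape=XXXX[_]_XY   (P,_)→(S,_,right)
state=S head=2 tape=XXXX_[_]XY   (S,_)→(T,_,left)
state=T head=1 tape=XXXX[_]_XY   (T,_)→(P,X,right)
state=P head=2 tape=XXXXX[_]XY   (P,_)→(S,_,right)
state=S head=3 tape=XXXXX_[X]Y   (S,X)→(S,X,left)
state=S head=2 tape=XXXXX[_]XY   (S,_)→(T,_,left)
state=T head=1 tape=XXXX[X]_XY   (T,X)→(T,_,right)
state=T head=2 tape=XXXX_[_]XY   (T,_)→(P,X,right)
state=P head=3 tape=XXXX_X[X]Y   (P,X)→(S,Y,right)
state=S head=4 tape=XXXX_XY[Y]   (S,Y)→(P,_,left)
state=P head=3 tape=XXXX_X[Y]_   (P,Y)→(Q,Y,left)
state=Q head=2 tape=XXXX_[X]Y_   (Q,X)→(R,_,left)
state=R head=1 tape=XXXX[_]_Y_
M halts after 31 transitions.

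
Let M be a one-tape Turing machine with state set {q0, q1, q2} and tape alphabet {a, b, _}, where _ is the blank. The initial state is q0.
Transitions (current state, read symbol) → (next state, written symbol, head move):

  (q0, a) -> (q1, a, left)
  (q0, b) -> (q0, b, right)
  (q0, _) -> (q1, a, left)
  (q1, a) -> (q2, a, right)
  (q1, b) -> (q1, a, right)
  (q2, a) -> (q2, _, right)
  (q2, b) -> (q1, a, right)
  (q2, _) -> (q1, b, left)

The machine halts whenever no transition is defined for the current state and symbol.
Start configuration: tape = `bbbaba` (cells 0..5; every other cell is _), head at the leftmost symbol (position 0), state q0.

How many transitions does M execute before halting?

q0 | [b]bbaba__   read b → write b, move right, go to q0
q0 | b[b]baba__   read b → write b, move right, go to q0
q0 | bb[b]aba__   read b → write b, move right, go to q0
q0 | bbb[a]ba__   read a → write a, move left, go to q1
q1 | bb[b]aba__   read b → write a, move right, go to q1
q1 | bba[a]ba__   read a → write a, move right, go to q2
q2 | bbaa[b]a__   read b → write a, move right, go to q1
q1 | bbaaa[a]__   read a → write a, move right, go to q2
q2 | bbaaaa[_]_   read _ → write b, move left, go to q1
q1 | bbaaa[a]b_   read a → write a, move right, go to q2
q2 | bbaaaa[b]_   read b → write a, move right, go to q1
q1 | bbaaaaa[_]
M halts after 11 transitions.

11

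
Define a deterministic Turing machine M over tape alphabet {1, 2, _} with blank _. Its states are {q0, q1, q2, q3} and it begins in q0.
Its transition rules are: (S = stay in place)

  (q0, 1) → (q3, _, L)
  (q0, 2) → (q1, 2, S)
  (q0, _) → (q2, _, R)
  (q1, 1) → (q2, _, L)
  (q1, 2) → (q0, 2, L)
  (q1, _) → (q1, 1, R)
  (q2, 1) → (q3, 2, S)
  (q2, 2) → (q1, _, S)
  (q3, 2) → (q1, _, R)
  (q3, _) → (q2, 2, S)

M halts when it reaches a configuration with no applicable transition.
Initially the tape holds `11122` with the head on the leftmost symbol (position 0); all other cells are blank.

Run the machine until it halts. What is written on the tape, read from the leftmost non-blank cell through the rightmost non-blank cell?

q0 | _[1]1122   read 1 → write _, move L, go to q3
q3 | [_]_1122   read _ → write 2, move S, go to q2
q2 | [2]_1122   read 2 → write _, move S, go to q1
q1 | [_]_1122   read _ → write 1, move R, go to q1
q1 | 1[_]1122   read _ → write 1, move R, go to q1
q1 | 11[1]122   read 1 → write _, move L, go to q2
q2 | 1[1]_122   read 1 → write 2, move S, go to q3
q3 | 1[2]_122   read 2 → write _, move R, go to q1
q1 | 1_[_]122   read _ → write 1, move R, go to q1
q1 | 1_1[1]22   read 1 → write _, move L, go to q2
q2 | 1_[1]_22   read 1 → write 2, move S, go to q3
q3 | 1_[2]_22   read 2 → write _, move R, go to q1
q1 | 1__[_]22   read _ → write 1, move R, go to q1
q1 | 1__1[2]2   read 2 → write 2, move L, go to q0
q0 | 1__[1]22   read 1 → write _, move L, go to q3
q3 | 1_[_]_22   read _ → write 2, move S, go to q2
q2 | 1_[2]_22   read 2 → write _, move S, go to q1
q1 | 1_[_]_22   read _ → write 1, move R, go to q1
q1 | 1_1[_]22   read _ → write 1, move R, go to q1
q1 | 1_11[2]2   read 2 → write 2, move L, go to q0
q0 | 1_1[1]22   read 1 → write _, move L, go to q3
q3 | 1_[1]_22
The non-blank tape span at halt is 1_1_22.

1_1_22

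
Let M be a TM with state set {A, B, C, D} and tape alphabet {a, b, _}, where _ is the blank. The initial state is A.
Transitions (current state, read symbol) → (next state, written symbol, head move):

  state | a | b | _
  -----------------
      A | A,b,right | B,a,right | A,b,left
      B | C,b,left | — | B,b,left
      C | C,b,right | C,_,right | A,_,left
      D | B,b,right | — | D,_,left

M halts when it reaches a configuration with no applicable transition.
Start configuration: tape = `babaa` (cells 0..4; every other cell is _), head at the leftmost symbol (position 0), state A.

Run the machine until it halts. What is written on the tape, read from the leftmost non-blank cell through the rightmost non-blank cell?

abbbbb

A | [b]abaa__   read b → write a, move right, go to B
B | a[a]baa__   read a → write b, move left, go to C
C | [a]bbaa__   read a → write b, move right, go to C
C | b[b]baa__   read b → write _, move right, go to C
C | b_[b]aa__   read b → write _, move right, go to C
C | b__[a]a__   read a → write b, move right, go to C
C | b__b[a]__   read a → write b, move right, go to C
C | b__bb[_]_   read _ → write _, move left, go to A
A | b__b[b]__   read b → write a, move right, go to B
B | b__ba[_]_   read _ → write b, move left, go to B
B | b__b[a]b_   read a → write b, move left, go to C
C | b__[b]bb_   read b → write _, move right, go to C
C | b___[b]b_   read b → write _, move right, go to C
C | b____[b]_   read b → write _, move right, go to C
C | b_____[_]   read _ → write _, move left, go to A
A | b____[_]_   read _ → write b, move left, go to A
A | b___[_]b_   read _ → write b, move left, go to A
A | b__[_]bb_   read _ → write b, move left, go to A
A | b_[_]bbb_   read _ → write b, move left, go to A
A | b[_]bbbb_   read _ → write b, move left, go to A
A | [b]bbbbb_   read b → write a, move right, go to B
B | a[b]bbbb_
The non-blank tape span at halt is abbbbb.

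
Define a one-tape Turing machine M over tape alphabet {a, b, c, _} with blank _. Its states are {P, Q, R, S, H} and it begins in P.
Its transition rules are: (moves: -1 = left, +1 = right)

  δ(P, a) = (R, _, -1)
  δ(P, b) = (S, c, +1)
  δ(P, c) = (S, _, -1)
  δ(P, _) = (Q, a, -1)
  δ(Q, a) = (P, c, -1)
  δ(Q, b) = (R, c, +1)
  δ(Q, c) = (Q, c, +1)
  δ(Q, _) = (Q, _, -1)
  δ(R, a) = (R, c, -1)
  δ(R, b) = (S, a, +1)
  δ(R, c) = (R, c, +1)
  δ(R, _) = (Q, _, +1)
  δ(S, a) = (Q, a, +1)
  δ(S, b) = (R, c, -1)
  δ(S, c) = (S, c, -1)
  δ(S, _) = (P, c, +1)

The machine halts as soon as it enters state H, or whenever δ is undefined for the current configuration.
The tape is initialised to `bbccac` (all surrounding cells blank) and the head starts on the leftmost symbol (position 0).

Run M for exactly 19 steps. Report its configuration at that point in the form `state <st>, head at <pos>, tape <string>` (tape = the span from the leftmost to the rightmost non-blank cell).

state=P head=0 tape=[b]bccac__   (P,b)→(S,c,+1)
state=S head=1 tape=c[b]ccac__   (S,b)→(R,c,-1)
state=R head=0 tape=[c]cccac__   (R,c)→(R,c,+1)
state=R head=1 tape=c[c]ccac__   (R,c)→(R,c,+1)
state=R head=2 tape=cc[c]cac__   (R,c)→(R,c,+1)
state=R head=3 tape=ccc[c]ac__   (R,c)→(R,c,+1)
state=R head=4 tape=cccc[a]c__   (R,a)→(R,c,-1)
state=R head=3 tape=ccc[c]cc__   (R,c)→(R,c,+1)
state=R head=4 tape=cccc[c]c__   (R,c)→(R,c,+1)
state=R head=5 tape=ccccc[c]__   (R,c)→(R,c,+1)
state=R head=6 tape=cccccc[_]_   (R,_)→(Q,_,+1)
state=Q head=7 tape=cccccc_[_]   (Q,_)→(Q,_,-1)
state=Q head=6 tape=cccccc[_]_   (Q,_)→(Q,_,-1)
state=Q head=5 tape=ccccc[c]__   (Q,c)→(Q,c,+1)
state=Q head=6 tape=cccccc[_]_   (Q,_)→(Q,_,-1)
state=Q head=5 tape=ccccc[c]__   (Q,c)→(Q,c,+1)
state=Q head=6 tape=cccccc[_]_   (Q,_)→(Q,_,-1)
state=Q head=5 tape=ccccc[c]__   (Q,c)→(Q,c,+1)
state=Q head=6 tape=cccccc[_]_   (Q,_)→(Q,_,-1)
state=Q head=5 tape=ccccc[c]__
After 19 steps: state Q, head at 5, tape cccccc.

state Q, head at 5, tape cccccc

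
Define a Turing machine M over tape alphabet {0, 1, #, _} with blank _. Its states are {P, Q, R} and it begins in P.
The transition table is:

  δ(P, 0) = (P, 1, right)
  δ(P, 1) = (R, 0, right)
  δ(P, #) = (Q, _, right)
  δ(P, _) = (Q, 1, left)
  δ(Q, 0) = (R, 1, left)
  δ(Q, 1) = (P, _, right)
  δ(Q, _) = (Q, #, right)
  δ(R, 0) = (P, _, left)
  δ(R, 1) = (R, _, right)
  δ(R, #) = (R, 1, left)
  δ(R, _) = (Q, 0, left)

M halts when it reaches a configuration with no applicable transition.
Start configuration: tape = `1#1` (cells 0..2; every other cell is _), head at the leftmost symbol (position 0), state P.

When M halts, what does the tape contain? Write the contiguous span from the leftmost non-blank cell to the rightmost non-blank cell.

##1_11

P | __[1]#1_   read 1 → write 0, move right, go to R
R | __0[#]1_   read # → write 1, move left, go to R
R | __[0]11_   read 0 → write _, move left, go to P
P | _[_]_11_   read _ → write 1, move left, go to Q
Q | [_]1_11_   read _ → write #, move right, go to Q
Q | #[1]_11_   read 1 → write _, move right, go to P
P | #_[_]11_   read _ → write 1, move left, go to Q
Q | #[_]111_   read _ → write #, move right, go to Q
Q | ##[1]11_   read 1 → write _, move right, go to P
P | ##_[1]1_   read 1 → write 0, move right, go to R
R | ##_0[1]_   read 1 → write _, move right, go to R
R | ##_0_[_]   read _ → write 0, move left, go to Q
Q | ##_0[_]0   read _ → write #, move right, go to Q
Q | ##_0#[0]   read 0 → write 1, move left, go to R
R | ##_0[#]1   read # → write 1, move left, go to R
R | ##_[0]11   read 0 → write _, move left, go to P
P | ##[_]_11   read _ → write 1, move left, go to Q
Q | #[#]1_11
The non-blank tape span at halt is ##1_11.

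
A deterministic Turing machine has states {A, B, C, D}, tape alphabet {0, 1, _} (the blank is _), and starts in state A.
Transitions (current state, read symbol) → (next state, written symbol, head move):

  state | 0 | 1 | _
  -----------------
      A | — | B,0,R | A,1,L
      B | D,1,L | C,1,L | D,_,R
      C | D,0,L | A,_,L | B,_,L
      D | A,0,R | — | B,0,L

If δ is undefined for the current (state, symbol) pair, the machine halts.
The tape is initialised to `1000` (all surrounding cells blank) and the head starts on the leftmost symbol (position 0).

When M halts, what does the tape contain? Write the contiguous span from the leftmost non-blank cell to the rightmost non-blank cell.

0000_01

state=A head=0 tape=[1]000___   (A,1)→(B,0,R)
state=B head=1 tape=0[0]00___   (B,0)→(D,1,L)
state=D head=0 tape=[0]100___   (D,0)→(A,0,R)
state=A head=1 tape=0[1]00___   (A,1)→(B,0,R)
state=B head=2 tape=00[0]0___   (B,0)→(D,1,L)
state=D head=1 tape=0[0]10___   (D,0)→(A,0,R)
state=A head=2 tape=00[1]0___   (A,1)→(B,0,R)
state=B head=3 tape=000[0]___   (B,0)→(D,1,L)
state=D head=2 tape=00[0]1___   (D,0)→(A,0,R)
state=A head=3 tape=000[1]___   (A,1)→(B,0,R)
state=B head=4 tape=0000[_]__   (B,_)→(D,_,R)
state=D head=5 tape=0000_[_]_   (D,_)→(B,0,L)
state=B head=4 tape=0000[_]0_   (B,_)→(D,_,R)
state=D head=5 tape=0000_[0]_   (D,0)→(A,0,R)
state=A head=6 tape=0000_0[_]   (A,_)→(A,1,L)
state=A head=5 tape=0000_[0]1
The non-blank tape span at halt is 0000_01.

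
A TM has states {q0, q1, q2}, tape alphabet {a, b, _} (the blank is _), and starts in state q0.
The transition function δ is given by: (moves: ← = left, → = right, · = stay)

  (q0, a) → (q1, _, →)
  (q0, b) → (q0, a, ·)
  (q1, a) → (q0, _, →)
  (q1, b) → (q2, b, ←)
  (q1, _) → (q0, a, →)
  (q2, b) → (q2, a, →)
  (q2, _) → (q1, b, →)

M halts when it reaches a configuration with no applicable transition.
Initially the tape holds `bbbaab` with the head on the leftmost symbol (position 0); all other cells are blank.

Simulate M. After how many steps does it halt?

q0 | [b]bbaab   read b → write a, move ·, go to q0
q0 | [a]bbaab   read a → write _, move →, go to q1
q1 | _[b]baab   read b → write b, move ←, go to q2
q2 | [_]bbaab   read _ → write b, move →, go to q1
q1 | b[b]baab   read b → write b, move ←, go to q2
q2 | [b]bbaab   read b → write a, move →, go to q2
q2 | a[b]baab   read b → write a, move →, go to q2
q2 | aa[b]aab   read b → write a, move →, go to q2
q2 | aaa[a]ab
M halts after 8 transitions.

8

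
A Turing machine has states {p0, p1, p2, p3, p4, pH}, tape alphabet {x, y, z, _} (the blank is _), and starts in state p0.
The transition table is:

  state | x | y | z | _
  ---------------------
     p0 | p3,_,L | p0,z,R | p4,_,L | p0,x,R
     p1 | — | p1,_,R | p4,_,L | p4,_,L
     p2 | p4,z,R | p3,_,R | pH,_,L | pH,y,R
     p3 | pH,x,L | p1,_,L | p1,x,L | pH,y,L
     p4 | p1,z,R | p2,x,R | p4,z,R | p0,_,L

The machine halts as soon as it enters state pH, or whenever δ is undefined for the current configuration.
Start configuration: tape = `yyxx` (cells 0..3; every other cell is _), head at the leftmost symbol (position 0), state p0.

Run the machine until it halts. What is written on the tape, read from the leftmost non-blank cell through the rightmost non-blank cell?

p0 | __[y]yxx   read y → write z, move R, go to p0
p0 | __z[y]xx   read y → write z, move R, go to p0
p0 | __zz[x]x   read x → write _, move L, go to p3
p3 | __z[z]_x   read z → write x, move L, go to p1
p1 | __[z]x_x   read z → write _, move L, go to p4
p4 | _[_]_x_x   read _ → write _, move L, go to p0
p0 | [_]__x_x   read _ → write x, move R, go to p0
p0 | x[_]_x_x   read _ → write x, move R, go to p0
p0 | xx[_]x_x   read _ → write x, move R, go to p0
p0 | xxx[x]_x   read x → write _, move L, go to p3
p3 | xx[x]__x   read x → write x, move L, go to pH
pH | x[x]x__x
The non-blank tape span at halt is xxx__x.

xxx__x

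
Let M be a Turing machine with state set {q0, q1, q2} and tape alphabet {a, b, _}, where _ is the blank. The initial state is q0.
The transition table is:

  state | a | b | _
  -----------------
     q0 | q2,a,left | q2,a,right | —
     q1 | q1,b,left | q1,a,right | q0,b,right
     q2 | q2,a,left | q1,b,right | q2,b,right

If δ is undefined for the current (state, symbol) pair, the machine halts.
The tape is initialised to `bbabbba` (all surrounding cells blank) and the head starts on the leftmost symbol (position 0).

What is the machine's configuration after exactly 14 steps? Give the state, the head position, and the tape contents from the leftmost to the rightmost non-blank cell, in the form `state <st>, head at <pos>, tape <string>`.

state=q0 head=0 tape=[b]babbba   (q0,b)→(q2,a,right)
state=q2 head=1 tape=a[b]abbba   (q2,b)→(q1,b,right)
state=q1 head=2 tape=ab[a]bbba   (q1,a)→(q1,b,left)
state=q1 head=1 tape=a[b]bbbba   (q1,b)→(q1,a,right)
state=q1 head=2 tape=aa[b]bbba   (q1,b)→(q1,a,right)
state=q1 head=3 tape=aaa[b]bba   (q1,b)→(q1,a,right)
state=q1 head=4 tape=aaaa[b]ba   (q1,b)→(q1,a,right)
state=q1 head=5 tape=aaaaa[b]a   (q1,b)→(q1,a,right)
state=q1 head=6 tape=aaaaaa[a]   (q1,a)→(q1,b,left)
state=q1 head=5 tape=aaaaa[a]b   (q1,a)→(q1,b,left)
state=q1 head=4 tape=aaaa[a]bb   (q1,a)→(q1,b,left)
state=q1 head=3 tape=aaa[a]bbb   (q1,a)→(q1,b,left)
state=q1 head=2 tape=aa[a]bbbb   (q1,a)→(q1,b,left)
state=q1 head=1 tape=a[a]bbbbb   (q1,a)→(q1,b,left)
state=q1 head=0 tape=[a]bbbbbb
After 14 steps: state q1, head at 0, tape abbbbbb.

state q1, head at 0, tape abbbbbb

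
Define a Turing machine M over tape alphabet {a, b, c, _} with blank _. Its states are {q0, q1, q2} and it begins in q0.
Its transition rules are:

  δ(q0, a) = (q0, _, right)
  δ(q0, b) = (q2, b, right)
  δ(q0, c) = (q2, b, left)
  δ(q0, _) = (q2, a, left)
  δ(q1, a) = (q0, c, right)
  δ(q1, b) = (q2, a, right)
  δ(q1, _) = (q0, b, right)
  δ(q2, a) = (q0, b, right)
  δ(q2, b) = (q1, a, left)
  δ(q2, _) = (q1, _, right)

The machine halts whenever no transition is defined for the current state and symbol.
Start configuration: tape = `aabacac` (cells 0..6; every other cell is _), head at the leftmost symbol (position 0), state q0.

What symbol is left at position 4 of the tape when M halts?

a

state=q0 head=0 tape=[a]abacac_____   (q0,a)→(q0,_,right)
state=q0 head=1 tape=_[a]bacac_____   (q0,a)→(q0,_,right)
state=q0 head=2 tape=__[b]acac_____   (q0,b)→(q2,b,right)
state=q2 head=3 tape=__b[a]cac_____   (q2,a)→(q0,b,right)
state=q0 head=4 tape=__bb[c]ac_____   (q0,c)→(q2,b,left)
state=q2 head=3 tape=__b[b]bac_____   (q2,b)→(q1,a,left)
state=q1 head=2 tape=__[b]abac_____   (q1,b)→(q2,a,right)
state=q2 head=3 tape=__a[a]bac_____   (q2,a)→(q0,b,right)
state=q0 head=4 tape=__ab[b]ac_____   (q0,b)→(q2,b,right)
state=q2 head=5 tape=__abb[a]c_____   (q2,a)→(q0,b,right)
state=q0 head=6 tape=__abbb[c]_____   (q0,c)→(q2,b,left)
state=q2 head=5 tape=__abb[b]b_____   (q2,b)→(q1,a,left)
state=q1 head=4 tape=__ab[b]ab_____   (q1,b)→(q2,a,right)
state=q2 head=5 tape=__aba[a]b_____   (q2,a)→(q0,b,right)
state=q0 head=6 tape=__abab[b]_____   (q0,b)→(q2,b,right)
state=q2 head=7 tape=__ababb[_]____   (q2,_)→(q1,_,right)
state=q1 head=8 tape=__ababb_[_]___   (q1,_)→(q0,b,right)
state=q0 head=9 tape=__ababb_b[_]__   (q0,_)→(q2,a,left)
state=q2 head=8 tape=__ababb_[b]a__   (q2,b)→(q1,a,left)
state=q1 head=7 tape=__ababb[_]aa__   (q1,_)→(q0,b,right)
state=q0 head=8 tape=__ababbb[a]a__   (q0,a)→(q0,_,right)
state=q0 head=9 tape=__ababbb_[a]__   (q0,a)→(q0,_,right)
state=q0 head=10 tape=__ababbb__[_]_   (q0,_)→(q2,a,left)
state=q2 head=9 tape=__ababbb_[_]a_   (q2,_)→(q1,_,right)
state=q1 head=10 tape=__ababbb__[a]_   (q1,a)→(q0,c,right)
state=q0 head=11 tape=__ababbb__c[_]   (q0,_)→(q2,a,left)
state=q2 head=10 tape=__ababbb__[c]a
Cell 4 holds a when M halts.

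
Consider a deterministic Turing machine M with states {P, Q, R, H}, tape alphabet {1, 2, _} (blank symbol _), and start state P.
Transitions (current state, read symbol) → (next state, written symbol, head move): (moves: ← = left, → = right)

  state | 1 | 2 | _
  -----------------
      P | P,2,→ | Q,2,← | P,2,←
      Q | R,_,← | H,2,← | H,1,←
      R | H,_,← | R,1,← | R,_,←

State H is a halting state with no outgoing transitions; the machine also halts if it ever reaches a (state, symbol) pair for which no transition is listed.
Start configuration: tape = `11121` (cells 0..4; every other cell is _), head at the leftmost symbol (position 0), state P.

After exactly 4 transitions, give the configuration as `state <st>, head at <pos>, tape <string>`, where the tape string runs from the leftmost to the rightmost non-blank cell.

state Q, head at 2, tape 22221

P | [1]1121   read 1 → write 2, move →, go to P
P | 2[1]121   read 1 → write 2, move →, go to P
P | 22[1]21   read 1 → write 2, move →, go to P
P | 222[2]1   read 2 → write 2, move ←, go to Q
Q | 22[2]21
After 4 steps: state Q, head at 2, tape 22221.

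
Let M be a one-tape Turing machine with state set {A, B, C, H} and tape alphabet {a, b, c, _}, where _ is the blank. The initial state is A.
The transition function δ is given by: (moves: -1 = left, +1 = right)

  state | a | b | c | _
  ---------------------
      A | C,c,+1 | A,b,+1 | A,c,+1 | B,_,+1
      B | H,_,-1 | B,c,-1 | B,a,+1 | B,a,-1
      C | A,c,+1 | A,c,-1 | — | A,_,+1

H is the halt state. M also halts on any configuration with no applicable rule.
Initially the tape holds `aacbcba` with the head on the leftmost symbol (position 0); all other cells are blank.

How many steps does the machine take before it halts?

A | [a]acbcba___   read a → write c, move +1, go to C
C | c[a]cbcba___   read a → write c, move +1, go to A
A | cc[c]bcba___   read c → write c, move +1, go to A
A | ccc[b]cba___   read b → write b, move +1, go to A
A | cccb[c]ba___   read c → write c, move +1, go to A
A | cccbc[b]a___   read b → write b, move +1, go to A
A | cccbcb[a]___   read a → write c, move +1, go to C
C | cccbcbc[_]__   read _ → write _, move +1, go to A
A | cccbcbc_[_]_   read _ → write _, move +1, go to B
B | cccbcbc__[_]   read _ → write a, move -1, go to B
B | cccbcbc_[_]a   read _ → write a, move -1, go to B
B | cccbcbc[_]aa   read _ → write a, move -1, go to B
B | cccbcb[c]aaa   read c → write a, move +1, go to B
B | cccbcba[a]aa   read a → write _, move -1, go to H
H | cccbcb[a]_aa
M halts after 14 transitions.

14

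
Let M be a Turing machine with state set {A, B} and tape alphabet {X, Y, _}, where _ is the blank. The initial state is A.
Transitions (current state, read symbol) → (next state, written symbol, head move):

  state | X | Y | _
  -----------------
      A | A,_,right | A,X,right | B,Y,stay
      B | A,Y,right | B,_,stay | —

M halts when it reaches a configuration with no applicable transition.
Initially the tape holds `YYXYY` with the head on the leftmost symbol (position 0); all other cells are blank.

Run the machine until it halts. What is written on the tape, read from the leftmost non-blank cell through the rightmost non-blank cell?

A | [Y]YXYY_   read Y → write X, move right, go to A
A | X[Y]XYY_   read Y → write X, move right, go to A
A | XX[X]YY_   read X → write _, move right, go to A
A | XX_[Y]Y_   read Y → write X, move right, go to A
A | XX_X[Y]_   read Y → write X, move right, go to A
A | XX_XX[_]   read _ → write Y, move stay, go to B
B | XX_XX[Y]   read Y → write _, move stay, go to B
B | XX_XX[_]
The non-blank tape span at halt is XX_XX.

XX_XX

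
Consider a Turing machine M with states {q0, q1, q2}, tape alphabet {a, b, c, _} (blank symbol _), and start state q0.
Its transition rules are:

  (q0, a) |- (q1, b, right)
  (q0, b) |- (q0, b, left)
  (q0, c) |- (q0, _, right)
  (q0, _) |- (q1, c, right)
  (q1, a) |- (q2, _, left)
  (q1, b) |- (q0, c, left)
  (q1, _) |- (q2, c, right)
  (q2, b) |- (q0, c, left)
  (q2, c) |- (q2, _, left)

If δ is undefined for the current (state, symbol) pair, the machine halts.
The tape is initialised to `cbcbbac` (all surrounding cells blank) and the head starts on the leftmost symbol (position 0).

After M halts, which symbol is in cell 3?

_

q0 | [c]bcbbac   read c → write _, move right, go to q0
q0 | _[b]cbbac   read b → write b, move left, go to q0
q0 | [_]bcbbac   read _ → write c, move right, go to q1
q1 | c[b]cbbac   read b → write c, move left, go to q0
q0 | [c]ccbbac   read c → write _, move right, go to q0
q0 | _[c]cbbac   read c → write _, move right, go to q0
q0 | __[c]bbac   read c → write _, move right, go to q0
q0 | ___[b]bac   read b → write b, move left, go to q0
q0 | __[_]bbac   read _ → write c, move right, go to q1
q1 | __c[b]bac   read b → write c, move left, go to q0
q0 | __[c]cbac   read c → write _, move right, go to q0
q0 | ___[c]bac   read c → write _, move right, go to q0
q0 | ____[b]ac   read b → write b, move left, go to q0
q0 | ___[_]bac   read _ → write c, move right, go to q1
q1 | ___c[b]ac   read b → write c, move left, go to q0
q0 | ___[c]cac   read c → write _, move right, go to q0
q0 | ____[c]ac   read c → write _, move right, go to q0
q0 | _____[a]c   read a → write b, move right, go to q1
q1 | _____b[c]
Cell 3 holds _ when M halts.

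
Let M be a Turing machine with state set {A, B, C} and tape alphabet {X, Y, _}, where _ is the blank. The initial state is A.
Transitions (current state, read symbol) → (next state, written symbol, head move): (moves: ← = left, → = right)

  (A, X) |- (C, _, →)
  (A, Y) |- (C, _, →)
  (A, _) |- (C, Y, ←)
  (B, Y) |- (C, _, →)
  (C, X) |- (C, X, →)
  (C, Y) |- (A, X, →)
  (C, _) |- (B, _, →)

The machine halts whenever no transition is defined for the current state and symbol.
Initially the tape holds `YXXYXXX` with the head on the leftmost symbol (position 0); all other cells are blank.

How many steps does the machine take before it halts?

state=A head=0 tape=[Y]XXYXXX__   (A,Y)→(C,_,→)
state=C head=1 tape=_[X]XYXXX__   (C,X)→(C,X,→)
state=C head=2 tape=_X[X]YXXX__   (C,X)→(C,X,→)
state=C head=3 tape=_XX[Y]XXX__   (C,Y)→(A,X,→)
state=A head=4 tape=_XXX[X]XX__   (A,X)→(C,_,→)
state=C head=5 tape=_XXX_[X]X__   (C,X)→(C,X,→)
state=C head=6 tape=_XXX_X[X]__   (C,X)→(C,X,→)
state=C head=7 tape=_XXX_XX[_]_   (C,_)→(B,_,→)
state=B head=8 tape=_XXX_XX_[_]
M halts after 8 transitions.

8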